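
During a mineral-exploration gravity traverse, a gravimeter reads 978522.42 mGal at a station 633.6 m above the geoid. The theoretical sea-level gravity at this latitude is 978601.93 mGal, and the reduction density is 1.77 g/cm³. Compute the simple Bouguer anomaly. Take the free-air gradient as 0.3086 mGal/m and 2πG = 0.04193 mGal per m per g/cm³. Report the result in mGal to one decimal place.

Free-air correction = 0.3086 × 633.6 = 195.53 mGal
Free-air anomaly = 978522.42 − 978601.93 + (195.53) = 116.02 mGal
Bouguer slab correction = 0.04193 × 1.77 × 633.6 = 47.02 mGal
Simple Bouguer anomaly = 116.02 − (47.02) = 69.00 mGal

69.0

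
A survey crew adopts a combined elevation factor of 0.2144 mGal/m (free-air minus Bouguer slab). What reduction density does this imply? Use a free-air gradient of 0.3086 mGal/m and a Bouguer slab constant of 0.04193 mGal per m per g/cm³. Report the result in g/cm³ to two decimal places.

2.25

0.2144 = 0.3086 − 0.04193 × ρ
ρ = (0.3086 − 0.2144) / 0.04193 = 2.25 g/cm³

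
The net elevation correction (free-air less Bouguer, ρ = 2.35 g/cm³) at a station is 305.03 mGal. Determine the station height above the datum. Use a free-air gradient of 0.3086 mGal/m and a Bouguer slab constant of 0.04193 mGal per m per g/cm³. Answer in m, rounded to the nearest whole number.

Combined gradient = 0.3086 − 0.04193 × 2.35 = 0.2100645 mGal/m
h = 305.03 / 0.2100645 = 1452.08 m

1452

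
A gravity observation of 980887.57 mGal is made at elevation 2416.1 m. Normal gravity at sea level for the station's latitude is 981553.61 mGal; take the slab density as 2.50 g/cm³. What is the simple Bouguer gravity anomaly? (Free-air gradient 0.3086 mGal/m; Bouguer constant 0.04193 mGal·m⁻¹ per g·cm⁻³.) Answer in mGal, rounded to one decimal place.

Free-air correction = 0.3086 × 2416.1 = 745.61 mGal
Free-air anomaly = 980887.57 − 981553.61 + (745.61) = 79.57 mGal
Bouguer slab correction = 0.04193 × 2.50 × 2416.1 = 253.27 mGal
Simple Bouguer anomaly = 79.57 − (253.27) = -173.70 mGal

-173.7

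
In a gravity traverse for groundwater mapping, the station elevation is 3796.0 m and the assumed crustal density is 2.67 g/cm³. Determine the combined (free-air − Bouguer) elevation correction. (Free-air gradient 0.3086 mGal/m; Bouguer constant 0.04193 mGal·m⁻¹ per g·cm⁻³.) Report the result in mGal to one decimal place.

746.5

Combined gradient = 0.3086 − 0.04193 × 2.67 = 0.1966469 mGal/m
Combined elevation correction = 0.1966469 × 3796.0 = 746.5 mGal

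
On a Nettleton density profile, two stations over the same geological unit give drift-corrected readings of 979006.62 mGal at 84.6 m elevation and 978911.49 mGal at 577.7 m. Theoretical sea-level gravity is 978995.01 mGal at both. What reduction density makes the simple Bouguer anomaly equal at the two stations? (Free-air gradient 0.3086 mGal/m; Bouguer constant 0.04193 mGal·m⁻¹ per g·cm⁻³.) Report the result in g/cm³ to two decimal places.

Δg_obs = 978911.49 − 979006.62 = -95.13 mGal over Δh = 577.7 − 84.6 = 493.1 m
Equal Bouguer anomalies ⇒ Δg_obs + (0.3086 − 0.04193ρ)·Δh = 0
0.3086 − 0.04193ρ = −Δg_obs/Δh = 0.19292
ρ = (0.3086 − 0.19292) / 0.04193 = 2.76 g/cm³

2.76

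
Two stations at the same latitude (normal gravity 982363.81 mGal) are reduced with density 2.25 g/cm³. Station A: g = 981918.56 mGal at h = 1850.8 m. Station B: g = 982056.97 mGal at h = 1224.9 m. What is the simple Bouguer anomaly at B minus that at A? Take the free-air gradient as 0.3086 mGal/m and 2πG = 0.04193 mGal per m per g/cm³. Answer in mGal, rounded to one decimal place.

4.3

Δg_SB(A) = 981918.56 − 982363.81 + 0.3086×1850.8 − 0.04193×2.25×1850.8 = -48.70 mGal
Δg_SB(B) = 982056.97 − 982363.81 + 0.3086×1224.9 − 0.04193×2.25×1224.9 = -44.40 mGal
Difference = -44.40 − (-48.70) = 4.30 mGal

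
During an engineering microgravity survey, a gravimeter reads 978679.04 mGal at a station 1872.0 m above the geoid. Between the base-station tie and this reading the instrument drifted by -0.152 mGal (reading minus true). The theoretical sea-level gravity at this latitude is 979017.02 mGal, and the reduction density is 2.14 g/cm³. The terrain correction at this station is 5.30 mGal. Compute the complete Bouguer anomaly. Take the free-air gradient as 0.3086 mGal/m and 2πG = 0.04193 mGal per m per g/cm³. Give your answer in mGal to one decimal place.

77.2

Drift-corrected reading = 978679.04 − (-0.152) = 978679.192 mGal
Free-air correction = 0.3086 × 1872.0 = 577.70 mGal
Free-air anomaly = 978679.192 − 979017.02 + (577.70) = 239.872 mGal
Bouguer slab correction = 0.04193 × 2.14 × 1872.0 = 167.97 mGal
Simple Bouguer anomaly = 239.872 − (167.97) = 71.902 mGal
Complete Bouguer anomaly = 71.902 + 5.30 = 77.202 mGal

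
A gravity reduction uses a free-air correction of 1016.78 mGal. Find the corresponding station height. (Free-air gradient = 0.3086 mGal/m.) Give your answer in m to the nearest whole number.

h = 1016.78 / 0.3086 = 3294.82 m

3295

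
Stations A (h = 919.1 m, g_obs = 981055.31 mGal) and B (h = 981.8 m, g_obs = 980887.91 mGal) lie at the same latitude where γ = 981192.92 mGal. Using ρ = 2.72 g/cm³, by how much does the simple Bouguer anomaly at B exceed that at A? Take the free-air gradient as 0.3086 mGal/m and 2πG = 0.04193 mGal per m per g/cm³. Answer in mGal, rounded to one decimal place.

-155.2

Δg_SB(A) = 981055.31 − 981192.92 + 0.3086×919.1 − 0.04193×2.72×919.1 = 41.20 mGal
Δg_SB(B) = 980887.91 − 981192.92 + 0.3086×981.8 − 0.04193×2.72×981.8 = -114.00 mGal
Difference = -114.00 − (41.20) = -155.20 mGal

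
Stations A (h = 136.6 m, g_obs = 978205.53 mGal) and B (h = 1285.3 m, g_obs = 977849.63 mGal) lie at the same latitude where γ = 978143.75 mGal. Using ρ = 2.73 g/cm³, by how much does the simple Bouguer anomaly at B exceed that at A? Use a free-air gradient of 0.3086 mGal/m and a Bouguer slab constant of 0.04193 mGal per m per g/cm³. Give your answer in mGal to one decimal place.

Δg_SB(A) = 978205.53 − 978143.75 + 0.3086×136.6 − 0.04193×2.73×136.6 = 88.30 mGal
Δg_SB(B) = 977849.63 − 978143.75 + 0.3086×1285.3 − 0.04193×2.73×1285.3 = -44.60 mGal
Difference = -44.60 − (88.30) = -132.90 mGal

-132.9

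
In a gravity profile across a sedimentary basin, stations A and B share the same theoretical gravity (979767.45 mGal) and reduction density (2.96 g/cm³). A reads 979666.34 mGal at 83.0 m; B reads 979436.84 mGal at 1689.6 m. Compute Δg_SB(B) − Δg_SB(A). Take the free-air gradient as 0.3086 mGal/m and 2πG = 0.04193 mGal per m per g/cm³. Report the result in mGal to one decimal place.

66.9

Δg_SB(A) = 979666.34 − 979767.45 + 0.3086×83.0 − 0.04193×2.96×83.0 = -85.80 mGal
Δg_SB(B) = 979436.84 − 979767.45 + 0.3086×1689.6 − 0.04193×2.96×1689.6 = -18.90 mGal
Difference = -18.90 − (-85.80) = 66.90 mGal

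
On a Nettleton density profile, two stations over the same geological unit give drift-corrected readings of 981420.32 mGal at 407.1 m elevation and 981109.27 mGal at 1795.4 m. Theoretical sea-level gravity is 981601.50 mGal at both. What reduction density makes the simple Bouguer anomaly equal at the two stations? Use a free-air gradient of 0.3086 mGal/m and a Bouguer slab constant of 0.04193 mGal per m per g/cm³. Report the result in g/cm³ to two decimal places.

Δg_obs = 981109.27 − 981420.32 = -311.05 mGal over Δh = 1795.4 − 407.1 = 1388.3 m
Equal Bouguer anomalies ⇒ Δg_obs + (0.3086 − 0.04193ρ)·Δh = 0
0.3086 − 0.04193ρ = −Δg_obs/Δh = 0.22405
ρ = (0.3086 − 0.22405) / 0.04193 = 2.02 g/cm³

2.02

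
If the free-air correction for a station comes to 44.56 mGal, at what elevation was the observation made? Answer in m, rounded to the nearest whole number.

h = 44.56 / 0.3086 = 144.39 m

144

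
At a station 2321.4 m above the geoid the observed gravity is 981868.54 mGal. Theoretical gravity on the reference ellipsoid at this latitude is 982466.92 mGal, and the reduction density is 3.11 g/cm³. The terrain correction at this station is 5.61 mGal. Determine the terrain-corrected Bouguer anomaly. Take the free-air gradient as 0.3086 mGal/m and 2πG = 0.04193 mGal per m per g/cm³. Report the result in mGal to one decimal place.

Free-air correction = 0.3086 × 2321.4 = 716.38 mGal
Free-air anomaly = 981868.54 − 982466.92 + (716.38) = 118.00 mGal
Bouguer slab correction = 0.04193 × 3.11 × 2321.4 = 302.72 mGal
Simple Bouguer anomaly = 118.00 − (302.72) = -184.72 mGal
Complete Bouguer anomaly = -184.72 + 5.61 = -179.11 mGal

-179.1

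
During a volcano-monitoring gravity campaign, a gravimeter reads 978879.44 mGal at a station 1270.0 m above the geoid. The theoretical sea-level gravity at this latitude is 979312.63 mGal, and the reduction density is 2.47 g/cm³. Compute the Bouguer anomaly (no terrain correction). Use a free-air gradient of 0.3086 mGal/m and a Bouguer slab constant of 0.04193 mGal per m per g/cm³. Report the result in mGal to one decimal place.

-172.8

Free-air correction = 0.3086 × 1270.0 = 391.92 mGal
Free-air anomaly = 978879.44 − 979312.63 + (391.92) = -41.27 mGal
Bouguer slab correction = 0.04193 × 2.47 × 1270.0 = 131.53 mGal
Simple Bouguer anomaly = -41.27 − (131.53) = -172.80 mGal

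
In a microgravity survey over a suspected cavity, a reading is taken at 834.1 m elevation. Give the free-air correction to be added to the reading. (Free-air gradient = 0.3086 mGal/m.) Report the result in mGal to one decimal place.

257.4

Free-air correction = 0.3086 × 834.1 = 257.4 mGal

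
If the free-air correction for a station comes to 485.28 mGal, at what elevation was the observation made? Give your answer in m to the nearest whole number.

h = 485.28 / 0.3086 = 1572.52 m

1573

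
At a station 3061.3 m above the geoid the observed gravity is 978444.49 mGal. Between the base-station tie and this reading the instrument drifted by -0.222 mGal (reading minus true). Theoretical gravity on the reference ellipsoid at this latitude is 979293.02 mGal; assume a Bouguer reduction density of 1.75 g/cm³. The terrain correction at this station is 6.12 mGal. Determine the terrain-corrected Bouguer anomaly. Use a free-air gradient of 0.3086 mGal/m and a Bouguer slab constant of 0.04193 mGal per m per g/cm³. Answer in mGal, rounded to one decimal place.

-122.1

Drift-corrected reading = 978444.49 − (-0.222) = 978444.712 mGal
Free-air correction = 0.3086 × 3061.3 = 944.72 mGal
Free-air anomaly = 978444.712 − 979293.02 + (944.72) = 96.412 mGal
Bouguer slab correction = 0.04193 × 1.75 × 3061.3 = 224.63 mGal
Simple Bouguer anomaly = 96.412 − (224.63) = -128.218 mGal
Complete Bouguer anomaly = -128.218 + 6.12 = -122.098 mGal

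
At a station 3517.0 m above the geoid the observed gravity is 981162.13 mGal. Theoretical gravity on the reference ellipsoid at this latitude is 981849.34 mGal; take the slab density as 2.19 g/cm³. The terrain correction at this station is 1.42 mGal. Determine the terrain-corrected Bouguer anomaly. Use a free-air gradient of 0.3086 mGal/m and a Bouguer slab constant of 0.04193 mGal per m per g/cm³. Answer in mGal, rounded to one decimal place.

76.6

Free-air correction = 0.3086 × 3517.0 = 1085.35 mGal
Free-air anomaly = 981162.13 − 981849.34 + (1085.35) = 398.14 mGal
Bouguer slab correction = 0.04193 × 2.19 × 3517.0 = 322.95 mGal
Simple Bouguer anomaly = 398.14 − (322.95) = 75.19 mGal
Complete Bouguer anomaly = 75.19 + 1.42 = 76.61 mGal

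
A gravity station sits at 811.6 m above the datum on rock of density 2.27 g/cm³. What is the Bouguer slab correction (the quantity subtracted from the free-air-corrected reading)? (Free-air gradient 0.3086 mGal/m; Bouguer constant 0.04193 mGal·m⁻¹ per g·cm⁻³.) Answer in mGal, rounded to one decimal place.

77.2

Bouguer slab correction = 0.04193 × 2.27 × 811.6 = 77.2 mGal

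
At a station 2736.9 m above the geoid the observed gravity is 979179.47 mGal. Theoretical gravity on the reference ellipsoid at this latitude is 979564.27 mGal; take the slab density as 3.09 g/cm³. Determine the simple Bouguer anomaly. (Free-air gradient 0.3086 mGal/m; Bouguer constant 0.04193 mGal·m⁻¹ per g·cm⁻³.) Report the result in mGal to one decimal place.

Free-air correction = 0.3086 × 2736.9 = 844.61 mGal
Free-air anomaly = 979179.47 − 979564.27 + (844.61) = 459.81 mGal
Bouguer slab correction = 0.04193 × 3.09 × 2736.9 = 354.60 mGal
Simple Bouguer anomaly = 459.81 − (354.60) = 105.21 mGal

105.2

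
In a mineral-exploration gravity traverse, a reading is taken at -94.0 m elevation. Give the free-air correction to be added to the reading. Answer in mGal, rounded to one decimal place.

Free-air correction = 0.3086 × -94.0 = -29.0 mGal

-29.0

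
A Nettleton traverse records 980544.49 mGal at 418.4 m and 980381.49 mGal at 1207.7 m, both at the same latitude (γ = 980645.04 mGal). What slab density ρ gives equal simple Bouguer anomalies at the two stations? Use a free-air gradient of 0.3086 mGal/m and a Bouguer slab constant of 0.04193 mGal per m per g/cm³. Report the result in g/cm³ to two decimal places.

2.43

Δg_obs = 980381.49 − 980544.49 = -163.00 mGal over Δh = 1207.7 − 418.4 = 789.3 m
Equal Bouguer anomalies ⇒ Δg_obs + (0.3086 − 0.04193ρ)·Δh = 0
0.3086 − 0.04193ρ = −Δg_obs/Δh = 0.20651
ρ = (0.3086 − 0.20651) / 0.04193 = 2.43 g/cm³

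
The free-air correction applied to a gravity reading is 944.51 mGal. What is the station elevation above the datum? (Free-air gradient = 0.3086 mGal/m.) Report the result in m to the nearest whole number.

h = 944.51 / 0.3086 = 3060.63 m

3061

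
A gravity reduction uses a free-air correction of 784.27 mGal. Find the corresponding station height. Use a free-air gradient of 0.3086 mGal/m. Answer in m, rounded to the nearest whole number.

h = 784.27 / 0.3086 = 2541.38 m

2541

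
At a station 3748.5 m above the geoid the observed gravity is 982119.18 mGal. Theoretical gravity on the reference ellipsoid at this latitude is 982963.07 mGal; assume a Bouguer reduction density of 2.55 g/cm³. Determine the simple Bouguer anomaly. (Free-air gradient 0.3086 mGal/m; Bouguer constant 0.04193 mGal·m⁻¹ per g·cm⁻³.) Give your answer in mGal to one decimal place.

-87.9

Free-air correction = 0.3086 × 3748.5 = 1156.79 mGal
Free-air anomaly = 982119.18 − 982963.07 + (1156.79) = 312.90 mGal
Bouguer slab correction = 0.04193 × 2.55 × 3748.5 = 400.80 mGal
Simple Bouguer anomaly = 312.90 − (400.80) = -87.90 mGal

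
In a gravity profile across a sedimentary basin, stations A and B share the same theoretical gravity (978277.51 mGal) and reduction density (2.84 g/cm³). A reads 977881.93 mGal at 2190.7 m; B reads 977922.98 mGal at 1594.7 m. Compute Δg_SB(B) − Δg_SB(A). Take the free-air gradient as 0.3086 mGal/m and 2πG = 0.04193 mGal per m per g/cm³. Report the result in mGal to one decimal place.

Δg_SB(A) = 977881.93 − 978277.51 + 0.3086×2190.7 − 0.04193×2.84×2190.7 = 19.60 mGal
Δg_SB(B) = 977922.98 − 978277.51 + 0.3086×1594.7 − 0.04193×2.84×1594.7 = -52.30 mGal
Difference = -52.30 − (19.60) = -71.90 mGal

-71.9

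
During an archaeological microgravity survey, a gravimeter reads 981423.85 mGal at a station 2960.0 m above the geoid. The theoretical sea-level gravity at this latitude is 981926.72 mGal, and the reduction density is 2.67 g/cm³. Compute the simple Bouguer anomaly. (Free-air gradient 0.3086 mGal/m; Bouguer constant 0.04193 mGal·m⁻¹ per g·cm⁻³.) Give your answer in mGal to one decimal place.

79.2

Free-air correction = 0.3086 × 2960.0 = 913.46 mGal
Free-air anomaly = 981423.85 − 981926.72 + (913.46) = 410.59 mGal
Bouguer slab correction = 0.04193 × 2.67 × 2960.0 = 331.38 mGal
Simple Bouguer anomaly = 410.59 − (331.38) = 79.21 mGal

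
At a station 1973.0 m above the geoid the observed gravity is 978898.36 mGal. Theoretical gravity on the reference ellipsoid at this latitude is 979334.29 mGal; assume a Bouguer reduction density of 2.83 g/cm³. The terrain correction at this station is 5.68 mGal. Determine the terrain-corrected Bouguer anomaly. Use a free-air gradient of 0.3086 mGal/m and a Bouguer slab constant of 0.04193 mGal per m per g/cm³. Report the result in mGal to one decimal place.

Free-air correction = 0.3086 × 1973.0 = 608.87 mGal
Free-air anomaly = 978898.36 − 979334.29 + (608.87) = 172.94 mGal
Bouguer slab correction = 0.04193 × 2.83 × 1973.0 = 234.12 mGal
Simple Bouguer anomaly = 172.94 − (234.12) = -61.18 mGal
Complete Bouguer anomaly = -61.18 + 5.68 = -55.50 mGal

-55.5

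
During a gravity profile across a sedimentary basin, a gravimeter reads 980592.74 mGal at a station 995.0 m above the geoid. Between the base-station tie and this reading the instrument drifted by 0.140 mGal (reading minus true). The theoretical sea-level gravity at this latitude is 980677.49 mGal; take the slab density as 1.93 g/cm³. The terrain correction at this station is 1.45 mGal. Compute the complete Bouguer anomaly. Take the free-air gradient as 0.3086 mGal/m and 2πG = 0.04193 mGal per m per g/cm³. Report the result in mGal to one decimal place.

143.1

Drift-corrected reading = 980592.74 − (0.140) = 980592.600 mGal
Free-air correction = 0.3086 × 995.0 = 307.06 mGal
Free-air anomaly = 980592.600 − 980677.49 + (307.06) = 222.170 mGal
Bouguer slab correction = 0.04193 × 1.93 × 995.0 = 80.52 mGal
Simple Bouguer anomaly = 222.170 − (80.52) = 141.650 mGal
Complete Bouguer anomaly = 141.650 + 1.45 = 143.100 mGal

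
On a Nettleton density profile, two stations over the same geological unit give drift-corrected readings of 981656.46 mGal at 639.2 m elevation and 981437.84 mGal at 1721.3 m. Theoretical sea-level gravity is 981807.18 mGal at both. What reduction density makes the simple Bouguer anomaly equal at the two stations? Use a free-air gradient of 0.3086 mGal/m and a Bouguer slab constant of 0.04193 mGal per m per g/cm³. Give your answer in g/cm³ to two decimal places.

Δg_obs = 981437.84 − 981656.46 = -218.62 mGal over Δh = 1721.3 − 639.2 = 1082.1 m
Equal Bouguer anomalies ⇒ Δg_obs + (0.3086 − 0.04193ρ)·Δh = 0
0.3086 − 0.04193ρ = −Δg_obs/Δh = 0.20203
ρ = (0.3086 − 0.20203) / 0.04193 = 2.54 g/cm³

2.54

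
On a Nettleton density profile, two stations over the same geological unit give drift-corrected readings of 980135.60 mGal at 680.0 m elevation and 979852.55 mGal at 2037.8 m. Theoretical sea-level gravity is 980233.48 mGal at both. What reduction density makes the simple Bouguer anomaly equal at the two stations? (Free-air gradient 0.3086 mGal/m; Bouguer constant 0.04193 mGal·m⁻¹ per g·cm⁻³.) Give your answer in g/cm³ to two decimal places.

2.39

Δg_obs = 979852.55 − 980135.60 = -283.05 mGal over Δh = 2037.8 − 680.0 = 1357.8 m
Equal Bouguer anomalies ⇒ Δg_obs + (0.3086 − 0.04193ρ)·Δh = 0
0.3086 − 0.04193ρ = −Δg_obs/Δh = 0.20846
ρ = (0.3086 − 0.20846) / 0.04193 = 2.39 g/cm³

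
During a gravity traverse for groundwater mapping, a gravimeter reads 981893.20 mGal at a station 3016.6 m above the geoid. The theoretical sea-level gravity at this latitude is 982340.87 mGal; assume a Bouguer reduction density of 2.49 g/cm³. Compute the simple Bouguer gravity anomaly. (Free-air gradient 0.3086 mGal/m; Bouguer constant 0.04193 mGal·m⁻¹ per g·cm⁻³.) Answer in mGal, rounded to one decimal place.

168.3

Free-air correction = 0.3086 × 3016.6 = 930.92 mGal
Free-air anomaly = 981893.20 − 982340.87 + (930.92) = 483.25 mGal
Bouguer slab correction = 0.04193 × 2.49 × 3016.6 = 314.95 mGal
Simple Bouguer anomaly = 483.25 − (314.95) = 168.30 mGal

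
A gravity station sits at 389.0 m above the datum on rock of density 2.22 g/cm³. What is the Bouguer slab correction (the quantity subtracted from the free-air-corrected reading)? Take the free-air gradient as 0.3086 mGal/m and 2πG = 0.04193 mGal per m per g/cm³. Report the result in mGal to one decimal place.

36.2

Bouguer slab correction = 0.04193 × 2.22 × 389.0 = 36.2 mGal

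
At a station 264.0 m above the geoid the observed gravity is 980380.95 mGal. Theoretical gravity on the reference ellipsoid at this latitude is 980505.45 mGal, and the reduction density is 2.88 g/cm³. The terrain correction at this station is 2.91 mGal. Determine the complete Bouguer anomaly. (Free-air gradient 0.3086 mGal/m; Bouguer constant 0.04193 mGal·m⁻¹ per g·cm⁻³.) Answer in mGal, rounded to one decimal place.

-72.0

Free-air correction = 0.3086 × 264.0 = 81.47 mGal
Free-air anomaly = 980380.95 − 980505.45 + (81.47) = -43.03 mGal
Bouguer slab correction = 0.04193 × 2.88 × 264.0 = 31.88 mGal
Simple Bouguer anomaly = -43.03 − (31.88) = -74.91 mGal
Complete Bouguer anomaly = -74.91 + 2.91 = -72.00 mGal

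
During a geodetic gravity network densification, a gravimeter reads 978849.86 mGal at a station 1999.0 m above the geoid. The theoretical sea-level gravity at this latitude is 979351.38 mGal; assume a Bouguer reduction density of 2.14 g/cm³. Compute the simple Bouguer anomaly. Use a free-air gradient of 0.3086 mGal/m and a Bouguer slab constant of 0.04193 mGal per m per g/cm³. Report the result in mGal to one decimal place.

Free-air correction = 0.3086 × 1999.0 = 616.89 mGal
Free-air anomaly = 978849.86 − 979351.38 + (616.89) = 115.37 mGal
Bouguer slab correction = 0.04193 × 2.14 × 1999.0 = 179.37 mGal
Simple Bouguer anomaly = 115.37 − (179.37) = -64.00 mGal

-64.0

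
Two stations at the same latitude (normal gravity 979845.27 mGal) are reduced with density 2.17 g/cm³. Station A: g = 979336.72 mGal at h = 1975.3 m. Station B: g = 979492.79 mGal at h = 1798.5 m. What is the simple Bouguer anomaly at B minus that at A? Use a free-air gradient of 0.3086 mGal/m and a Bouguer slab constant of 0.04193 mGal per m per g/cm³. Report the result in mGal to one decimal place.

Δg_SB(A) = 979336.72 − 979845.27 + 0.3086×1975.3 − 0.04193×2.17×1975.3 = -78.70 mGal
Δg_SB(B) = 979492.79 − 979845.27 + 0.3086×1798.5 − 0.04193×2.17×1798.5 = 38.90 mGal
Difference = 38.90 − (-78.70) = 117.60 mGal

117.6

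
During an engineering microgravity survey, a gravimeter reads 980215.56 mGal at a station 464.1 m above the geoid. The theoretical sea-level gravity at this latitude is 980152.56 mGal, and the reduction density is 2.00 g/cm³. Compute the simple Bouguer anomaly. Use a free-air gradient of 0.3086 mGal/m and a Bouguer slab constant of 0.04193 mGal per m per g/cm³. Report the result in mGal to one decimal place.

167.3

Free-air correction = 0.3086 × 464.1 = 143.22 mGal
Free-air anomaly = 980215.56 − 980152.56 + (143.22) = 206.22 mGal
Bouguer slab correction = 0.04193 × 2.00 × 464.1 = 38.92 mGal
Simple Bouguer anomaly = 206.22 − (38.92) = 167.30 mGal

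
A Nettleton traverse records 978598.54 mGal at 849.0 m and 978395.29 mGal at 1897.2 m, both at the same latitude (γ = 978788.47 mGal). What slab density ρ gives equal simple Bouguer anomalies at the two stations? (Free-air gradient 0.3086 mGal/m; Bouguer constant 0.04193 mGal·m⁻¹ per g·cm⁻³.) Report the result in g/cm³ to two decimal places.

Δg_obs = 978395.29 − 978598.54 = -203.25 mGal over Δh = 1897.2 − 849.0 = 1048.2 m
Equal Bouguer anomalies ⇒ Δg_obs + (0.3086 − 0.04193ρ)·Δh = 0
0.3086 − 0.04193ρ = −Δg_obs/Δh = 0.19390
ρ = (0.3086 − 0.19390) / 0.04193 = 2.74 g/cm³

2.74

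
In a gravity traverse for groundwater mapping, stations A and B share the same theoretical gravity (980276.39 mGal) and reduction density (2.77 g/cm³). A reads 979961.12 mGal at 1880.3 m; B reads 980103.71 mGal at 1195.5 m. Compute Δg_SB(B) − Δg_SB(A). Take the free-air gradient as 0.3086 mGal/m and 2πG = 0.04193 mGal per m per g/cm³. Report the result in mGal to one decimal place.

10.8

Δg_SB(A) = 979961.12 − 980276.39 + 0.3086×1880.3 − 0.04193×2.77×1880.3 = 46.60 mGal
Δg_SB(B) = 980103.71 − 980276.39 + 0.3086×1195.5 − 0.04193×2.77×1195.5 = 57.40 mGal
Difference = 57.40 − (46.60) = 10.80 mGal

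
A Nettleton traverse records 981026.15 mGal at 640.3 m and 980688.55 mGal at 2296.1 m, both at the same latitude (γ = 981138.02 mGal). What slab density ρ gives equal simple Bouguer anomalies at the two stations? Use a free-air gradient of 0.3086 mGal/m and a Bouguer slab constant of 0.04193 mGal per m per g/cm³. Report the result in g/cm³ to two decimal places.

Δg_obs = 980688.55 − 981026.15 = -337.60 mGal over Δh = 2296.1 − 640.3 = 1655.8 m
Equal Bouguer anomalies ⇒ Δg_obs + (0.3086 − 0.04193ρ)·Δh = 0
0.3086 − 0.04193ρ = −Δg_obs/Δh = 0.20389
ρ = (0.3086 − 0.20389) / 0.04193 = 2.50 g/cm³

2.50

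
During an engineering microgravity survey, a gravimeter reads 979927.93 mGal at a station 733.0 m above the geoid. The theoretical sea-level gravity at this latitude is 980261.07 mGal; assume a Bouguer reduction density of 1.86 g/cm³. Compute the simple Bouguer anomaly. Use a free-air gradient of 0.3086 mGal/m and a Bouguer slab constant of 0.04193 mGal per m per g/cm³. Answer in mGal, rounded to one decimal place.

-164.1

Free-air correction = 0.3086 × 733.0 = 226.20 mGal
Free-air anomaly = 979927.93 − 980261.07 + (226.20) = -106.94 mGal
Bouguer slab correction = 0.04193 × 1.86 × 733.0 = 57.17 mGal
Simple Bouguer anomaly = -106.94 − (57.17) = -164.11 mGal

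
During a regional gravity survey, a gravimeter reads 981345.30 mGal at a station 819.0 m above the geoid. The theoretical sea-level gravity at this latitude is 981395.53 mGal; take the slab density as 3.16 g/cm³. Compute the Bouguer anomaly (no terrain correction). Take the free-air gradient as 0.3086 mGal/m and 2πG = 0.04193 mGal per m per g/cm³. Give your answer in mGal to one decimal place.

94.0

Free-air correction = 0.3086 × 819.0 = 252.74 mGal
Free-air anomaly = 981345.30 − 981395.53 + (252.74) = 202.51 mGal
Bouguer slab correction = 0.04193 × 3.16 × 819.0 = 108.52 mGal
Simple Bouguer anomaly = 202.51 − (108.52) = 93.99 mGal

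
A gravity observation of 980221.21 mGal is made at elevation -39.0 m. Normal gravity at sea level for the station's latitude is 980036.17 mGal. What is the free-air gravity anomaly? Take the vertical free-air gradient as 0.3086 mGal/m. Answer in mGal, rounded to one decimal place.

173.0

Free-air correction = 0.3086 × -39.0 = -12.04 mGal
Free-air anomaly = 980221.21 − 980036.17 + (-12.04) = 173.00 mGal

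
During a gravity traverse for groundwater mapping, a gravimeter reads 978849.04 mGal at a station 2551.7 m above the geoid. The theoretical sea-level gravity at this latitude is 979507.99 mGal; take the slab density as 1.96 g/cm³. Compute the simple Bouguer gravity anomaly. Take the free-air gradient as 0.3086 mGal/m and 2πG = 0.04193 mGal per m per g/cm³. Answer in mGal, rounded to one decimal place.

Free-air correction = 0.3086 × 2551.7 = 787.45 mGal
Free-air anomaly = 978849.04 − 979507.99 + (787.45) = 128.50 mGal
Bouguer slab correction = 0.04193 × 1.96 × 2551.7 = 209.71 mGal
Simple Bouguer anomaly = 128.50 − (209.71) = -81.21 mGal

-81.2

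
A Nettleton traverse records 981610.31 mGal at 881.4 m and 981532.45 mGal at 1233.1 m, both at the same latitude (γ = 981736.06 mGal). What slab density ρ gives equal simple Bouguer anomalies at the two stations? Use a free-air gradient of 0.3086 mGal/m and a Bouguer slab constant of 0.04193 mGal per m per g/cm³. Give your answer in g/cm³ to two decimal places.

Δg_obs = 981532.45 − 981610.31 = -77.86 mGal over Δh = 1233.1 − 881.4 = 351.7 m
Equal Bouguer anomalies ⇒ Δg_obs + (0.3086 − 0.04193ρ)·Δh = 0
0.3086 − 0.04193ρ = −Δg_obs/Δh = 0.22138
ρ = (0.3086 − 0.22138) / 0.04193 = 2.08 g/cm³

2.08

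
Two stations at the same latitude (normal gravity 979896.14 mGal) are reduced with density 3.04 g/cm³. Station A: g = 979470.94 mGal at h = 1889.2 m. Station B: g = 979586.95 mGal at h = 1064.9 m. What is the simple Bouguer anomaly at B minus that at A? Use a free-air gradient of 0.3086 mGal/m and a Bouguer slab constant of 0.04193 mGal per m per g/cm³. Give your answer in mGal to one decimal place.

Δg_SB(A) = 979470.94 − 979896.14 + 0.3086×1889.2 − 0.04193×3.04×1889.2 = -83.00 mGal
Δg_SB(B) = 979586.95 − 979896.14 + 0.3086×1064.9 − 0.04193×3.04×1064.9 = -116.30 mGal
Difference = -116.30 − (-83.00) = -33.30 mGal

-33.3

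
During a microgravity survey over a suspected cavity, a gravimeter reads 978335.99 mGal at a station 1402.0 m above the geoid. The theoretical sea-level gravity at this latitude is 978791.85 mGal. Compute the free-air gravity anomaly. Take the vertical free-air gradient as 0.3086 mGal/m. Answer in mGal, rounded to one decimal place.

-23.2

Free-air correction = 0.3086 × 1402.0 = 432.66 mGal
Free-air anomaly = 978335.99 − 978791.85 + (432.66) = -23.20 mGal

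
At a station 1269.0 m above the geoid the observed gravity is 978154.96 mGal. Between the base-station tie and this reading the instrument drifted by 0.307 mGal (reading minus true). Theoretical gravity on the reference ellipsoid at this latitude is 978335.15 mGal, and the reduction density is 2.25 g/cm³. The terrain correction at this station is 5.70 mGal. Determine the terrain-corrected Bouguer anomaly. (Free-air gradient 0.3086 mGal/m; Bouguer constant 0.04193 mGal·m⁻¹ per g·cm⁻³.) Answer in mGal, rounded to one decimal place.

Drift-corrected reading = 978154.96 − (0.307) = 978154.653 mGal
Free-air correction = 0.3086 × 1269.0 = 391.61 mGal
Free-air anomaly = 978154.653 − 978335.15 + (391.61) = 211.113 mGal
Bouguer slab correction = 0.04193 × 2.25 × 1269.0 = 119.72 mGal
Simple Bouguer anomaly = 211.113 − (119.72) = 91.393 mGal
Complete Bouguer anomaly = 91.393 + 5.70 = 97.093 mGal

97.1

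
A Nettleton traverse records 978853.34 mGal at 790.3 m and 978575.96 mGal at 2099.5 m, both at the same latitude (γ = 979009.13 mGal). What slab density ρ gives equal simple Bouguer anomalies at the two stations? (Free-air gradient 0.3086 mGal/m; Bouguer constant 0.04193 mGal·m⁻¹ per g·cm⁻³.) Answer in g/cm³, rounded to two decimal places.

Δg_obs = 978575.96 − 978853.34 = -277.38 mGal over Δh = 2099.5 − 790.3 = 1309.2 m
Equal Bouguer anomalies ⇒ Δg_obs + (0.3086 − 0.04193ρ)·Δh = 0
0.3086 − 0.04193ρ = −Δg_obs/Δh = 0.21187
ρ = (0.3086 − 0.21187) / 0.04193 = 2.31 g/cm³

2.31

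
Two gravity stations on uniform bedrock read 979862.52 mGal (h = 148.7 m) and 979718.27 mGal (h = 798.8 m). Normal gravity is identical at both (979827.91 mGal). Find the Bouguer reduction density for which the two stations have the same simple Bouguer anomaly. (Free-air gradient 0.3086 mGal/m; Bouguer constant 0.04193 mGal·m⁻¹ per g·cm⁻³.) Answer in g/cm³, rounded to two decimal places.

2.07

Δg_obs = 979718.27 − 979862.52 = -144.25 mGal over Δh = 798.8 − 148.7 = 650.1 m
Equal Bouguer anomalies ⇒ Δg_obs + (0.3086 − 0.04193ρ)·Δh = 0
0.3086 − 0.04193ρ = −Δg_obs/Δh = 0.22189
ρ = (0.3086 − 0.22189) / 0.04193 = 2.07 g/cm³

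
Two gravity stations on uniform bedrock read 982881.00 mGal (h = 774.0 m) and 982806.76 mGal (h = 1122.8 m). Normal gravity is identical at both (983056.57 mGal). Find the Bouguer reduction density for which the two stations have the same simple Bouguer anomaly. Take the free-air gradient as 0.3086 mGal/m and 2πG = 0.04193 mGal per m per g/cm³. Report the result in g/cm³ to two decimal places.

Δg_obs = 982806.76 − 982881.00 = -74.24 mGal over Δh = 1122.8 − 774.0 = 348.8 m
Equal Bouguer anomalies ⇒ Δg_obs + (0.3086 − 0.04193ρ)·Δh = 0
0.3086 − 0.04193ρ = −Δg_obs/Δh = 0.21284
ρ = (0.3086 − 0.21284) / 0.04193 = 2.28 g/cm³

2.28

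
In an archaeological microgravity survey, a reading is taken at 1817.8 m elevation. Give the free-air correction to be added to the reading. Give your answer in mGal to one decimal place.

Free-air correction = 0.3086 × 1817.8 = 561.0 mGal

561.0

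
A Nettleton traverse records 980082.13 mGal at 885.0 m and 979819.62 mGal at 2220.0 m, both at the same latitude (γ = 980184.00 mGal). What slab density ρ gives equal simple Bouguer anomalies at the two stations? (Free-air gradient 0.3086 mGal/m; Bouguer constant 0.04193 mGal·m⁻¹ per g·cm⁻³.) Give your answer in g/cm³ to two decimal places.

Δg_obs = 979819.62 − 980082.13 = -262.51 mGal over Δh = 2220.0 − 885.0 = 1335.0 m
Equal Bouguer anomalies ⇒ Δg_obs + (0.3086 − 0.04193ρ)·Δh = 0
0.3086 − 0.04193ρ = −Δg_obs/Δh = 0.19664
ρ = (0.3086 − 0.19664) / 0.04193 = 2.67 g/cm³

2.67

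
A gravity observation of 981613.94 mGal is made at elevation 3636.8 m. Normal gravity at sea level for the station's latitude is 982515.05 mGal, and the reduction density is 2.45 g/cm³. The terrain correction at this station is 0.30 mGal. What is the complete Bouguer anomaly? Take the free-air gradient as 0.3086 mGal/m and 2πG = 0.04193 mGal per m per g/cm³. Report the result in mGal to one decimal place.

-152.1

Free-air correction = 0.3086 × 3636.8 = 1122.32 mGal
Free-air anomaly = 981613.94 − 982515.05 + (1122.32) = 221.21 mGal
Bouguer slab correction = 0.04193 × 2.45 × 3636.8 = 373.60 mGal
Simple Bouguer anomaly = 221.21 − (373.60) = -152.39 mGal
Complete Bouguer anomaly = -152.39 + 0.30 = -152.09 mGal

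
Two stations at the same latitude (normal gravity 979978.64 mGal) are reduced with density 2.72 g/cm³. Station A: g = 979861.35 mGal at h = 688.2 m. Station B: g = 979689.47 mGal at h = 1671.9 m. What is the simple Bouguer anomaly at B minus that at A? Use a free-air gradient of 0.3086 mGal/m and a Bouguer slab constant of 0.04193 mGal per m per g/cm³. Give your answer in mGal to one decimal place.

Δg_SB(A) = 979861.35 − 979978.64 + 0.3086×688.2 − 0.04193×2.72×688.2 = 16.60 mGal
Δg_SB(B) = 979689.47 − 979978.64 + 0.3086×1671.9 − 0.04193×2.72×1671.9 = 36.10 mGal
Difference = 36.10 − (16.60) = 19.50 mGal

19.5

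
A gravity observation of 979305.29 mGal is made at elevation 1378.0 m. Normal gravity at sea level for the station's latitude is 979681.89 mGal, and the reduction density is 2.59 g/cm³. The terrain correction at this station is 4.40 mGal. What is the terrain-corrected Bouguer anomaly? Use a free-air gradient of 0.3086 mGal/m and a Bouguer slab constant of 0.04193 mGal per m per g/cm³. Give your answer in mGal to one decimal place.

Free-air correction = 0.3086 × 1378.0 = 425.25 mGal
Free-air anomaly = 979305.29 − 979681.89 + (425.25) = 48.65 mGal
Bouguer slab correction = 0.04193 × 2.59 × 1378.0 = 149.65 mGal
Simple Bouguer anomaly = 48.65 − (149.65) = -101.00 mGal
Complete Bouguer anomaly = -101.00 + 4.40 = -96.60 mGal

-96.6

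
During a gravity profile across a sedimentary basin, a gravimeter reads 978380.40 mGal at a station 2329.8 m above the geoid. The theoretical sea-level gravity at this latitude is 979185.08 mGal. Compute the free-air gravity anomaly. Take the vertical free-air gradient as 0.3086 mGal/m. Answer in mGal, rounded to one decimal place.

-85.7

Free-air correction = 0.3086 × 2329.8 = 718.98 mGal
Free-air anomaly = 978380.40 − 979185.08 + (718.98) = -85.70 mGal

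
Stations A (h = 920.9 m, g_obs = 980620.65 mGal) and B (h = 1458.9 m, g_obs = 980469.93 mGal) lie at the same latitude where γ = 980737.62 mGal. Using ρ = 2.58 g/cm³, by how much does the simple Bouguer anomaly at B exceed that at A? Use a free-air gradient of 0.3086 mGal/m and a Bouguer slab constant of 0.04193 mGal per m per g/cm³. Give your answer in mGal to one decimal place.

-42.9

Δg_SB(A) = 980620.65 − 980737.62 + 0.3086×920.9 − 0.04193×2.58×920.9 = 67.60 mGal
Δg_SB(B) = 980469.93 − 980737.62 + 0.3086×1458.9 − 0.04193×2.58×1458.9 = 24.70 mGal
Difference = 24.70 − (67.60) = -42.90 mGal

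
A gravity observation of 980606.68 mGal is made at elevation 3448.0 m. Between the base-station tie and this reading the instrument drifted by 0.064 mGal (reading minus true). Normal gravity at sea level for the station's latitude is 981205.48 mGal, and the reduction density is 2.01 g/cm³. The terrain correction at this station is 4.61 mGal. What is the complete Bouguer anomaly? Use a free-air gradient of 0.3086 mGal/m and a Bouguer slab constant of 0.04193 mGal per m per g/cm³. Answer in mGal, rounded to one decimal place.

Drift-corrected reading = 980606.68 − (0.064) = 980606.616 mGal
Free-air correction = 0.3086 × 3448.0 = 1064.05 mGal
Free-air anomaly = 980606.616 − 981205.48 + (1064.05) = 465.186 mGal
Bouguer slab correction = 0.04193 × 2.01 × 3448.0 = 290.60 mGal
Simple Bouguer anomaly = 465.186 − (290.60) = 174.586 mGal
Complete Bouguer anomaly = 174.586 + 4.61 = 179.196 mGal

179.2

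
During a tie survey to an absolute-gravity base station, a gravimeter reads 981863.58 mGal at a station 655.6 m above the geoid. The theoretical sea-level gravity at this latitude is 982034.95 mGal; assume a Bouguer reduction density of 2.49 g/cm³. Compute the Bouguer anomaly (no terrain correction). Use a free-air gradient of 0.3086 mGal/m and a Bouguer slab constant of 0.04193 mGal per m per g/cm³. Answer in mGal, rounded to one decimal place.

-37.5

Free-air correction = 0.3086 × 655.6 = 202.32 mGal
Free-air anomaly = 981863.58 − 982034.95 + (202.32) = 30.95 mGal
Bouguer slab correction = 0.04193 × 2.49 × 655.6 = 68.45 mGal
Simple Bouguer anomaly = 30.95 − (68.45) = -37.50 mGal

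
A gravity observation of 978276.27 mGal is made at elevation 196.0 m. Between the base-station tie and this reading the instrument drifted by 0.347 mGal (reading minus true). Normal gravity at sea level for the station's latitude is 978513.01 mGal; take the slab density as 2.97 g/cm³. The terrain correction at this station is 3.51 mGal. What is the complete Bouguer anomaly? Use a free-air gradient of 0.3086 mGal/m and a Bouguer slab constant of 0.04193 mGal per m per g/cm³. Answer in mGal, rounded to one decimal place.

-197.5

Drift-corrected reading = 978276.27 − (0.347) = 978275.923 mGal
Free-air correction = 0.3086 × 196.0 = 60.49 mGal
Free-air anomaly = 978275.923 − 978513.01 + (60.49) = -176.597 mGal
Bouguer slab correction = 0.04193 × 2.97 × 196.0 = 24.41 mGal
Simple Bouguer anomaly = -176.597 − (24.41) = -201.007 mGal
Complete Bouguer anomaly = -201.007 + 3.51 = -197.497 mGal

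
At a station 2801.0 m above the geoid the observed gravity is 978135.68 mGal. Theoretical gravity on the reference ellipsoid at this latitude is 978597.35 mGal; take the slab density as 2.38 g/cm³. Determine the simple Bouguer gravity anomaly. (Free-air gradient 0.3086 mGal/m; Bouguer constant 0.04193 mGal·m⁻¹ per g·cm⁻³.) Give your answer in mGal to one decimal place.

123.2

Free-air correction = 0.3086 × 2801.0 = 864.39 mGal
Free-air anomaly = 978135.68 − 978597.35 + (864.39) = 402.72 mGal
Bouguer slab correction = 0.04193 × 2.38 × 2801.0 = 279.52 mGal
Simple Bouguer anomaly = 402.72 − (279.52) = 123.20 mGal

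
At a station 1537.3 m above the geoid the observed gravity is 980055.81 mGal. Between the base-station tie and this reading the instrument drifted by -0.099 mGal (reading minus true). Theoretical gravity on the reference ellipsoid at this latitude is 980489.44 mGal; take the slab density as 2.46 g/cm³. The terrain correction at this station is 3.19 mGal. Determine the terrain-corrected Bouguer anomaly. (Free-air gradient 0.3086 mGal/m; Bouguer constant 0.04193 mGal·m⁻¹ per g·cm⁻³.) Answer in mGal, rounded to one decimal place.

Drift-corrected reading = 980055.81 − (-0.099) = 980055.909 mGal
Free-air correction = 0.3086 × 1537.3 = 474.41 mGal
Free-air anomaly = 980055.909 − 980489.44 + (474.41) = 40.879 mGal
Bouguer slab correction = 0.04193 × 2.46 × 1537.3 = 158.57 mGal
Simple Bouguer anomaly = 40.879 − (158.57) = -117.691 mGal
Complete Bouguer anomaly = -117.691 + 3.19 = -114.501 mGal

-114.5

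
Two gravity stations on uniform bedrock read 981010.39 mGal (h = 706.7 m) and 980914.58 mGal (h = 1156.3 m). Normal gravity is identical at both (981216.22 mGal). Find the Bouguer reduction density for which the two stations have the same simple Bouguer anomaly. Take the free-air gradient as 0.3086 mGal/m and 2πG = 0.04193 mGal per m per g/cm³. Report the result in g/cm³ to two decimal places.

2.28

Δg_obs = 980914.58 − 981010.39 = -95.81 mGal over Δh = 1156.3 − 706.7 = 449.6 m
Equal Bouguer anomalies ⇒ Δg_obs + (0.3086 − 0.04193ρ)·Δh = 0
0.3086 − 0.04193ρ = −Δg_obs/Δh = 0.21310
ρ = (0.3086 − 0.21310) / 0.04193 = 2.28 g/cm³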